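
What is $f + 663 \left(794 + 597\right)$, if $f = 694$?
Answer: $922927$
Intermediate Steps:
$f + 663 \left(794 + 597\right) = 694 + 663 \left(794 + 597\right) = 694 + 663 \cdot 1391 = 694 + 922233 = 922927$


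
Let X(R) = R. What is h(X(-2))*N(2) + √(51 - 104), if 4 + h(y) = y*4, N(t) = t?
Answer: -24 + I*√53 ≈ -24.0 + 7.2801*I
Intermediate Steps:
h(y) = -4 + 4*y (h(y) = -4 + y*4 = -4 + 4*y)
h(X(-2))*N(2) + √(51 - 104) = (-4 + 4*(-2))*2 + √(51 - 104) = (-4 - 8)*2 + √(-53) = -12*2 + I*√53 = -24 + I*√53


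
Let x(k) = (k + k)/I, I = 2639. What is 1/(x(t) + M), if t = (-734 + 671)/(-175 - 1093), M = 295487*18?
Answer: 239018/1271280811797 ≈ 1.8801e-7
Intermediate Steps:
M = 5318766
t = 63/1268 (t = -63/(-1268) = -63*(-1/1268) = 63/1268 ≈ 0.049685)
x(k) = 2*k/2639 (x(k) = (k + k)/2639 = (2*k)*(1/2639) = 2*k/2639)
1/(x(t) + M) = 1/((2/2639)*(63/1268) + 5318766) = 1/(9/239018 + 5318766) = 1/(1271280811797/239018) = 239018/1271280811797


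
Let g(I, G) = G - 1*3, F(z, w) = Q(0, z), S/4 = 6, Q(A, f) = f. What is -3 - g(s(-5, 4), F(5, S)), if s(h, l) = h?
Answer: -5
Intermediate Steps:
S = 24 (S = 4*6 = 24)
F(z, w) = z
g(I, G) = -3 + G (g(I, G) = G - 3 = -3 + G)
-3 - g(s(-5, 4), F(5, S)) = -3 - (-3 + 5) = -3 - 1*2 = -3 - 2 = -5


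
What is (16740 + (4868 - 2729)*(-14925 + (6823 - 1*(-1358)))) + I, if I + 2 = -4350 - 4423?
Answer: -14417451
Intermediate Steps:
I = -8775 (I = -2 + (-4350 - 4423) = -2 - 8773 = -8775)
(16740 + (4868 - 2729)*(-14925 + (6823 - 1*(-1358)))) + I = (16740 + (4868 - 2729)*(-14925 + (6823 - 1*(-1358)))) - 8775 = (16740 + 2139*(-14925 + (6823 + 1358))) - 8775 = (16740 + 2139*(-14925 + 8181)) - 8775 = (16740 + 2139*(-6744)) - 8775 = (16740 - 14425416) - 8775 = -14408676 - 8775 = -14417451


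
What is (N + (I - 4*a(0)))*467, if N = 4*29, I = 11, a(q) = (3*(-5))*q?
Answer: 59309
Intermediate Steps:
a(q) = -15*q
N = 116
(N + (I - 4*a(0)))*467 = (116 + (11 - (-60)*0))*467 = (116 + (11 - 4*0))*467 = (116 + (11 + 0))*467 = (116 + 11)*467 = 127*467 = 59309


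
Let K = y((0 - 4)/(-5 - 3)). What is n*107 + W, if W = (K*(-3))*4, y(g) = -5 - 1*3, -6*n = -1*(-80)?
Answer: -3992/3 ≈ -1330.7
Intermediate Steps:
n = -40/3 (n = -(-1)*(-80)/6 = -⅙*80 = -40/3 ≈ -13.333)
y(g) = -8 (y(g) = -5 - 3 = -8)
K = -8
W = 96 (W = -8*(-3)*4 = 24*4 = 96)
n*107 + W = -40/3*107 + 96 = -4280/3 + 96 = -3992/3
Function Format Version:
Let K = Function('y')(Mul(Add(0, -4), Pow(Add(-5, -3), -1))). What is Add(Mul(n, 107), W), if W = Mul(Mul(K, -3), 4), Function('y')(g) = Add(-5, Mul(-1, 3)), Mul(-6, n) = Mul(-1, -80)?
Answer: Rational(-3992, 3) ≈ -1330.7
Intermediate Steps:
n = Rational(-40, 3) (n = Mul(Rational(-1, 6), Mul(-1, -80)) = Mul(Rational(-1, 6), 80) = Rational(-40, 3) ≈ -13.333)
Function('y')(g) = -8 (Function('y')(g) = Add(-5, -3) = -8)
K = -8
W = 96 (W = Mul(Mul(-8, -3), 4) = Mul(24, 4) = 96)
Add(Mul(n, 107), W) = Add(Mul(Rational(-40, 3), 107), 96) = Add(Rational(-4280, 3), 96) = Rational(-3992, 3)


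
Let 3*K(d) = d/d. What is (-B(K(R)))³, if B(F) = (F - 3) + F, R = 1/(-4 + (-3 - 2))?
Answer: 343/27 ≈ 12.704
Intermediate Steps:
R = -⅑ (R = 1/(-4 - 5) = 1/(-9) = -⅑ ≈ -0.11111)
K(d) = ⅓ (K(d) = (d/d)/3 = (⅓)*1 = ⅓)
B(F) = -3 + 2*F (B(F) = (-3 + F) + F = -3 + 2*F)
(-B(K(R)))³ = (-(-3 + 2*(⅓)))³ = (-(-3 + ⅔))³ = (-1*(-7/3))³ = (7/3)³ = 343/27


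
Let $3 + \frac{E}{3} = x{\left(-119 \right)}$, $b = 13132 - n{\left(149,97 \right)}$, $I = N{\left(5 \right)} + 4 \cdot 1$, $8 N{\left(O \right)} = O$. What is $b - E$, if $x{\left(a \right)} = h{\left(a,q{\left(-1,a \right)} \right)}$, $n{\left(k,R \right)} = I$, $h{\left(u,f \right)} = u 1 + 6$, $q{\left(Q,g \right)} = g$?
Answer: $\frac{107803}{8} \approx 13475.0$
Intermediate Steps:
$N{\left(O \right)} = \frac{O}{8}$
$h{\left(u,f \right)} = 6 + u$ ($h{\left(u,f \right)} = u + 6 = 6 + u$)
$I = \frac{37}{8}$ ($I = \frac{1}{8} \cdot 5 + 4 \cdot 1 = \frac{5}{8} + 4 = \frac{37}{8} \approx 4.625$)
$n{\left(k,R \right)} = \frac{37}{8}$
$b = \frac{105019}{8}$ ($b = 13132 - \frac{37}{8} = \frac{105019}{8} \approx 13127.0$)
$x{\left(a \right)} = 6 + a$
$E = -348$ ($E = -9 + 3 \left(6 - 119\right) = -9 + 3 \left(-113\right) = -9 - 339 = -348$)
$b - E = \frac{105019}{8} - -348 = \frac{105019}{8} + 348 = \frac{107803}{8}$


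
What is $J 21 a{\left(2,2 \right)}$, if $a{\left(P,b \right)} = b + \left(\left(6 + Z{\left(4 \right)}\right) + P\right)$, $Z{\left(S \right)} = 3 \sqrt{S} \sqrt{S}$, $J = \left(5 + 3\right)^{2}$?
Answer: $29568$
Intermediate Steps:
$J = 64$ ($J = 8^{2} = 64$)
$Z{\left(S \right)} = 3 S$
$a{\left(P,b \right)} = 18 + P + b$ ($a{\left(P,b \right)} = b + \left(\left(6 + 3 \cdot 4\right) + P\right) = b + \left(\left(6 + 12\right) + P\right) = b + \left(18 + P\right) = 18 + P + b$)
$J 21 a{\left(2,2 \right)} = 64 \cdot 21 \left(18 + 2 + 2\right) = 1344 \cdot 22 = 29568$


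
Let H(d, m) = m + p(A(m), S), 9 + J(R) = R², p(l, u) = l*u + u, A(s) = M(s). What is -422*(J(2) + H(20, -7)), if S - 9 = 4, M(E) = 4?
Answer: -22366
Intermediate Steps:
A(s) = 4
S = 13 (S = 9 + 4 = 13)
p(l, u) = u + l*u
J(R) = -9 + R²
H(d, m) = 65 + m (H(d, m) = m + 13*(1 + 4) = m + 13*5 = m + 65 = 65 + m)
-422*(J(2) + H(20, -7)) = -422*((-9 + 2²) + (65 - 7)) = -422*((-9 + 4) + 58) = -422*(-5 + 58) = -422*53 = -22366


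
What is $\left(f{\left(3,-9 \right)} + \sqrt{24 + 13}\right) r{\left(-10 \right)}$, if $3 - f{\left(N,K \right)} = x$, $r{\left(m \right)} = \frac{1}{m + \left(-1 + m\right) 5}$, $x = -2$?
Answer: $- \frac{1}{13} - \frac{\sqrt{37}}{65} \approx -0.1705$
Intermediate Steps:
$r{\left(m \right)} = \frac{1}{-5 + 6 m}$ ($r{\left(m \right)} = \frac{1}{m + \left(-5 + 5 m\right)} = \frac{1}{-5 + 6 m}$)
$f{\left(N,K \right)} = 5$ ($f{\left(N,K \right)} = 3 - -2 = 3 + 2 = 5$)
$\left(f{\left(3,-9 \right)} + \sqrt{24 + 13}\right) r{\left(-10 \right)} = \frac{5 + \sqrt{24 + 13}}{-5 + 6 \left(-10\right)} = \frac{5 + \sqrt{37}}{-5 - 60} = \frac{5 + \sqrt{37}}{-65} = \left(5 + \sqrt{37}\right) \left(- \frac{1}{65}\right) = - \frac{1}{13} - \frac{\sqrt{37}}{65}$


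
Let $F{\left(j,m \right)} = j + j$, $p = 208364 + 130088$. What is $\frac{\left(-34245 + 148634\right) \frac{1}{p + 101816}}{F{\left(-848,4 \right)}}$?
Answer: $- \frac{114389}{746694528} \approx -0.00015319$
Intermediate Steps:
$p = 338452$
$F{\left(j,m \right)} = 2 j$
$\frac{\left(-34245 + 148634\right) \frac{1}{p + 101816}}{F{\left(-848,4 \right)}} = \frac{\left(-34245 + 148634\right) \frac{1}{338452 + 101816}}{2 \left(-848\right)} = \frac{114389 \cdot \frac{1}{440268}}{-1696} = 114389 \cdot \frac{1}{440268} \left(- \frac{1}{1696}\right) = \frac{114389}{440268} \left(- \frac{1}{1696}\right) = - \frac{114389}{746694528}$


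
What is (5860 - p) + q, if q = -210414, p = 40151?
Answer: -244705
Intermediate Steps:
(5860 - p) + q = (5860 - 1*40151) - 210414 = (5860 - 40151) - 210414 = -34291 - 210414 = -244705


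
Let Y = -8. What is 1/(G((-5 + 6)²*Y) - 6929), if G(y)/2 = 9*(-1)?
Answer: -1/6947 ≈ -0.00014395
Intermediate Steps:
G(y) = -18 (G(y) = 2*(9*(-1)) = 2*(-9) = -18)
1/(G((-5 + 6)²*Y) - 6929) = 1/(-18 - 6929) = 1/(-6947) = -1/6947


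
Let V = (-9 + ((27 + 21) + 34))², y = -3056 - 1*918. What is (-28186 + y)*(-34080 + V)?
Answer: 924632160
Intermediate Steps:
y = -3974 (y = -3056 - 918 = -3974)
V = 5329 (V = (-9 + (48 + 34))² = (-9 + 82)² = 73² = 5329)
(-28186 + y)*(-34080 + V) = (-28186 - 3974)*(-34080 + 5329) = -32160*(-28751) = 924632160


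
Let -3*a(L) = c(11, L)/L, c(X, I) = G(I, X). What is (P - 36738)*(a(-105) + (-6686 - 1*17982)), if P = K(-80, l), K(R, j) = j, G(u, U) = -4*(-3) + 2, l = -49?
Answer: 40835703646/45 ≈ 9.0746e+8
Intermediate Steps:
G(u, U) = 14 (G(u, U) = 12 + 2 = 14)
c(X, I) = 14
P = -49
a(L) = -14/(3*L)
(P - 36738)*(a(-105) + (-6686 - 1*17982)) = (-49 - 36738)*(-14/3/(-105) + (-6686 - 1*17982)) = -36787*(-14/3*(-1/105) + (-6686 - 17982)) = -36787*(2/45 - 24668) = -36787*(-1110058/45) = 40835703646/45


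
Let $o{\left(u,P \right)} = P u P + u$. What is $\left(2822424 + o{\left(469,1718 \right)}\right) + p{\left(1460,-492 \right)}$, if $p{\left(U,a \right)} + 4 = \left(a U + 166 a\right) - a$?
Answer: $1386288145$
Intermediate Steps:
$o{\left(u,P \right)} = u + u P^{2}$ ($o{\left(u,P \right)} = u P^{2} + u = u + u P^{2}$)
$p{\left(U,a \right)} = -4 + 165 a + U a$ ($p{\left(U,a \right)} = -4 - \left(- 165 a - a U\right) = -4 - \left(- 165 a - U a\right) = -4 + \left(165 a + U a\right) = -4 + 165 a + U a$)
$\left(2822424 + o{\left(469,1718 \right)}\right) + p{\left(1460,-492 \right)} = \left(2822424 + 469 \left(1 + 1718^{2}\right)\right) + \left(-4 + 165 \left(-492\right) + 1460 \left(-492\right)\right) = \left(2822424 + 469 \left(1 + 2951524\right)\right) - 799504 = \left(2822424 + 469 \cdot 2951525\right) - 799504 = \left(2822424 + 1384265225\right) - 799504 = 1387087649 - 799504 = 1386288145$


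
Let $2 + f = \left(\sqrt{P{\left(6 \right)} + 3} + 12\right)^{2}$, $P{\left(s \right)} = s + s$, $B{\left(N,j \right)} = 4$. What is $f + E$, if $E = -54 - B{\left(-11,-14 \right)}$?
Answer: $99 + 24 \sqrt{15} \approx 191.95$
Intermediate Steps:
$P{\left(s \right)} = 2 s$
$E = -58$ ($E = -54 - 4 = -58$)
$f = -2 + \left(12 + \sqrt{15}\right)^{2}$ ($f = -2 + \left(\sqrt{2 \cdot 6 + 3} + 12\right)^{2} = -2 + \left(\sqrt{12 + 3} + 12\right)^{2} = -2 + \left(\sqrt{15} + 12\right)^{2} = -2 + \left(12 + \sqrt{15}\right)^{2} \approx 249.95$)
$f + E = \left(157 + 24 \sqrt{15}\right) - 58 = 99 + 24 \sqrt{15}$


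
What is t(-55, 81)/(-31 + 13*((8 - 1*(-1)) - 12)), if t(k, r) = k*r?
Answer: 891/14 ≈ 63.643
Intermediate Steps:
t(-55, 81)/(-31 + 13*((8 - 1*(-1)) - 12)) = (-55*81)/(-31 + 13*((8 - 1*(-1)) - 12)) = -4455/(-31 + 13*((8 + 1) - 12)) = -4455/(-31 + 13*(9 - 12)) = -4455/(-31 + 13*(-3)) = -4455/(-31 - 39) = -4455/(-70) = -4455*(-1/70) = 891/14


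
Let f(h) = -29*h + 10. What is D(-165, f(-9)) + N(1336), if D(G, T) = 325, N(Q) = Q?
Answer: 1661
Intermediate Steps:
f(h) = 10 - 29*h
D(-165, f(-9)) + N(1336) = 325 + 1336 = 1661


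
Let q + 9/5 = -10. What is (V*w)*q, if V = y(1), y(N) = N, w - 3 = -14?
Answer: 649/5 ≈ 129.80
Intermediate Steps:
w = -11 (w = 3 - 14 = -11)
V = 1
q = -59/5 (q = -9/5 - 10 = -59/5 ≈ -11.800)
(V*w)*q = (1*(-11))*(-59/5) = -11*(-59/5) = 649/5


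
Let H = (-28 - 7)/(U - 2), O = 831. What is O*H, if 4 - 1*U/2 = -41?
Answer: -29085/88 ≈ -330.51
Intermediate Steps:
U = 90 (U = 8 - 2*(-41) = 8 + 82 = 90)
H = -35/88 (H = (-28 - 7)/(90 - 2) = -35/88 ≈ -0.39773)
O*H = 831*(-35/88) = -29085/88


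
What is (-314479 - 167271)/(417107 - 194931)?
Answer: -240875/111088 ≈ -2.1683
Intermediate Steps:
(-314479 - 167271)/(417107 - 194931) = -481750/222176 = -481750*1/222176 = -240875/111088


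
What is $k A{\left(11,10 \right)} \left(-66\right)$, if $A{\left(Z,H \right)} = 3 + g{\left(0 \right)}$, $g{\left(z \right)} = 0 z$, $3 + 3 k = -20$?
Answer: $1518$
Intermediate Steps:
$k = - \frac{23}{3}$ ($k = -1 + \frac{1}{3} \left(-20\right) = -1 - \frac{20}{3} = - \frac{23}{3} \approx -7.6667$)
$g{\left(z \right)} = 0$
$A{\left(Z,H \right)} = 3$ ($A{\left(Z,H \right)} = 3 + 0 = 3$)
$k A{\left(11,10 \right)} \left(-66\right) = \left(- \frac{23}{3}\right) 3 \left(-66\right) = \left(-23\right) \left(-66\right) = 1518$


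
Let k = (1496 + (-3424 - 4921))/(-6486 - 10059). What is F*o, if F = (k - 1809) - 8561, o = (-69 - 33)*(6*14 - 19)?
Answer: 75831642042/1103 ≈ 6.8750e+7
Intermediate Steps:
o = -6630 (o = -102*(84 - 19) = -102*65 = -6630)
k = 2283/5515 (k = (1496 - 8345)/(-16545) = -6849*(-1/16545) = 2283/5515 ≈ 0.41396)
F = -57188267/5515 (F = (2283/5515 - 1809) - 8561 = -9974352/5515 - 8561 = -57188267/5515 ≈ -10370.)
F*o = -57188267/5515*(-6630) = 75831642042/1103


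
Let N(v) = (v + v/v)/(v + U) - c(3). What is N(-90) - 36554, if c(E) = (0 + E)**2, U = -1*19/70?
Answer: -2595903/71 ≈ -36562.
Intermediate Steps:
U = -19/70 (U = -19*1/70 = -19/70 ≈ -0.27143)
c(E) = E**2
N(v) = -9 + (1 + v)/(-19/70 + v) (N(v) = (v + v/v)/(v - 19/70) - 1*3**2 = (v + 1)/(-19/70 + v) - 1*9 = (1 + v)/(-19/70 + v) - 9 = -9 + (1 + v)/(-19/70 + v))
N(-90) - 36554 = (241 - 560*(-90))/(-19 + 70*(-90)) - 36554 = (241 + 50400)/(-19 - 6300) - 36554 = 50641/(-6319) - 36554 = -1/6319*50641 - 36554 = -569/71 - 36554 = -2595903/71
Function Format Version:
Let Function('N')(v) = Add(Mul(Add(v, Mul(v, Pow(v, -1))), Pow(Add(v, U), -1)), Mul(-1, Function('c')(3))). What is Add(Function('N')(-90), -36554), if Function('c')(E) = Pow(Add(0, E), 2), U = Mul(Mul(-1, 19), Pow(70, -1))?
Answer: Rational(-2595903, 71) ≈ -36562.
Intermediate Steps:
U = Rational(-19, 70) (U = Mul(-19, Rational(1, 70)) = Rational(-19, 70) ≈ -0.27143)
Function('c')(E) = Pow(E, 2)
Function('N')(v) = Add(-9, Mul(Pow(Add(Rational(-19, 70), v), -1), Add(1, v))) (Function('N')(v) = Add(Mul(Add(v, Mul(v, Pow(v, -1))), Pow(Add(v, Rational(-19, 70)), -1)), Mul(-1, Pow(3, 2))) = Add(Mul(Add(v, 1), Pow(Add(Rational(-19, 70), v), -1)), Mul(-1, 9)) = Add(Mul(Add(1, v), Pow(Add(Rational(-19, 70), v), -1)), -9) = Add(Mul(Pow(Add(Rational(-19, 70), v), -1), Add(1, v)), -9) = Add(-9, Mul(Pow(Add(Rational(-19, 70), v), -1), Add(1, v))))
Add(Function('N')(-90), -36554) = Add(Mul(Pow(Add(-19, Mul(70, -90)), -1), Add(241, Mul(-560, -90))), -36554) = Add(Mul(Pow(Add(-19, -6300), -1), Add(241, 50400)), -36554) = Add(Mul(Pow(-6319, -1), 50641), -36554) = Add(Mul(Rational(-1, 6319), 50641), -36554) = Add(Rational(-569, 71), -36554) = Rational(-2595903, 71)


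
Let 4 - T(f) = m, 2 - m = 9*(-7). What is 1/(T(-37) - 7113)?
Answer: -1/7174 ≈ -0.00013939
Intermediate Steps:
m = 65 (m = 2 - 9*(-7) = 2 - 1*(-63) = 2 + 63 = 65)
T(f) = -61 (T(f) = 4 - 1*65 = 4 - 65 = -61)
1/(T(-37) - 7113) = 1/(-61 - 7113) = 1/(-7174) = -1/7174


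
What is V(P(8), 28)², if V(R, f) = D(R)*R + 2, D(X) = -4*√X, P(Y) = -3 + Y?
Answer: 2004 - 80*√5 ≈ 1825.1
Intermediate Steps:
V(R, f) = 2 - 4*R^(3/2) (V(R, f) = (-4*√R)*R + 2 = -4*R^(3/2) + 2 = 2 - 4*R^(3/2))
V(P(8), 28)² = (2 - 4*(-3 + 8)^(3/2))² = (2 - 20*√5)²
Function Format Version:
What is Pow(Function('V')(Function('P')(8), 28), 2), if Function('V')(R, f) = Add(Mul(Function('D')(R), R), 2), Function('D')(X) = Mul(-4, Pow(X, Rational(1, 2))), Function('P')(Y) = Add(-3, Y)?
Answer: Add(2004, Mul(-80, Pow(5, Rational(1, 2)))) ≈ 1825.1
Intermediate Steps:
Function('V')(R, f) = Add(2, Mul(-4, Pow(R, Rational(3, 2)))) (Function('V')(R, f) = Add(Mul(Mul(-4, Pow(R, Rational(1, 2))), R), 2) = Add(Mul(-4, Pow(R, Rational(3, 2))), 2) = Add(2, Mul(-4, Pow(R, Rational(3, 2)))))
Pow(Function('V')(Function('P')(8), 28), 2) = Pow(Add(2, Mul(-4, Pow(Add(-3, 8), Rational(3, 2)))), 2) = Pow(Add(2, Mul(-4, Pow(5, Rational(3, 2)))), 2) = Pow(Add(2, Mul(-4, Mul(5, Pow(5, Rational(1, 2))))), 2) = Pow(Add(2, Mul(-20, Pow(5, Rational(1, 2)))), 2)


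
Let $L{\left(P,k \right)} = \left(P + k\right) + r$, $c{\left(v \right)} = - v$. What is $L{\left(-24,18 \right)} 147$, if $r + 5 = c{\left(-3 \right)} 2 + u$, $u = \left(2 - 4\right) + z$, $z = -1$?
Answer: $-1176$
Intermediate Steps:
$u = -3$ ($u = \left(2 - 4\right) - 1 = -2 - 1 = -3$)
$r = -2$ ($r = -5 - \left(3 - \left(-1\right) \left(-3\right) 2\right) = -5 + \left(3 \cdot 2 - 3\right) = -5 + \left(6 - 3\right) = -5 + 3 = -2$)
$L{\left(P,k \right)} = -2 + P + k$ ($L{\left(P,k \right)} = \left(P + k\right) - 2 = -2 + P + k$)
$L{\left(-24,18 \right)} 147 = \left(-2 - 24 + 18\right) 147 = \left(-8\right) 147 = -1176$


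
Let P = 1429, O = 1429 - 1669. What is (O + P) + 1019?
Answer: 2208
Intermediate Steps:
O = -240
(O + P) + 1019 = (-240 + 1429) + 1019 = 1189 + 1019 = 2208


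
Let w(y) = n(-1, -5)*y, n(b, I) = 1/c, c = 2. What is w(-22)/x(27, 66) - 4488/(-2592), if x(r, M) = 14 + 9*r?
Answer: 46871/27756 ≈ 1.6887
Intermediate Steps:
n(b, I) = ½ (n(b, I) = 1/2 = ½)
w(y) = y/2
w(-22)/x(27, 66) - 4488/(-2592) = ((½)*(-22))/(14 + 9*27) - 4488/(-2592) = -11/(14 + 243) - 4488*(-1/2592) = -11/257 + 187/108 = 46871/27756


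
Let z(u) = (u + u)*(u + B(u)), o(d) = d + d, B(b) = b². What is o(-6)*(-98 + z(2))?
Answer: 888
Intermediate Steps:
o(d) = 2*d
z(u) = 2*u*(u + u²) (z(u) = (u + u)*(u + u²) = (2*u)*(u + u²) = 2*u*(u + u²))
o(-6)*(-98 + z(2)) = (2*(-6))*(-98 + 2*2²*(1 + 2)) = -12*(-98 + 2*4*3) = -12*(-98 + 24) = -12*(-74) = 888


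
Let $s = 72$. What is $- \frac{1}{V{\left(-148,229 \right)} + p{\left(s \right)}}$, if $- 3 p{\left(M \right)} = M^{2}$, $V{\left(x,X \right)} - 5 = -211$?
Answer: $\frac{1}{1934} \approx 0.00051706$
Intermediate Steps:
$V{\left(x,X \right)} = -206$ ($V{\left(x,X \right)} = 5 - 211 = -206$)
$p{\left(M \right)} = - \frac{M^{2}}{3}$
$- \frac{1}{V{\left(-148,229 \right)} + p{\left(s \right)}} = - \frac{1}{-206 - \frac{72^{2}}{3}} = - \frac{1}{-206 - 1728} = - \frac{1}{-1934} = \left(-1\right) \left(- \frac{1}{1934}\right) = \frac{1}{1934}$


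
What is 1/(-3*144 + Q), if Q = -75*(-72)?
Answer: 1/4968 ≈ 0.00020129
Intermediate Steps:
Q = 5400
1/(-3*144 + Q) = 1/(-3*144 + 5400) = 1/(-432 + 5400) = 1/4968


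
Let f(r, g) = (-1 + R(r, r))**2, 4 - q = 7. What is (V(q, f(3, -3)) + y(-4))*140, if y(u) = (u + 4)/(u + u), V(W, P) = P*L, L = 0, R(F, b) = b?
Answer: 0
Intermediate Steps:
q = -3 (q = 4 - 1*7 = 4 - 7 = -3)
f(r, g) = (-1 + r)**2
V(W, P) = 0 (V(W, P) = P*0 = 0)
y(u) = (4 + u)/(2*u) (y(u) = (4 + u)/((2*u)) = (4 + u)*(1/(2*u)) = (4 + u)/(2*u))
(V(q, f(3, -3)) + y(-4))*140 = (0 + (1/2)*(4 - 4)/(-4))*140 = (0 + (1/2)*(-1/4)*0)*140 = (0 + 0)*140 = 0*140 = 0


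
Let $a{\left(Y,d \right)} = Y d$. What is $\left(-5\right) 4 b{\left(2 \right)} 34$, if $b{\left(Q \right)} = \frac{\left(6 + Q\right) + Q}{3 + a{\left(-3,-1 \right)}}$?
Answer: $- \frac{3400}{3} \approx -1133.3$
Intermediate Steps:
$b{\left(Q \right)} = 1 + \frac{Q}{3}$ ($b{\left(Q \right)} = \frac{\left(6 + Q\right) + Q}{3 - -3} = \frac{6 + 2 Q}{3 + 3} = \frac{6 + 2 Q}{6} = \left(6 + 2 Q\right) \frac{1}{6} = 1 + \frac{Q}{3}$)
$\left(-5\right) 4 b{\left(2 \right)} 34 = \left(-5\right) 4 \left(1 + \frac{1}{3} \cdot 2\right) 34 = - 20 \left(1 + \frac{2}{3}\right) 34 = \left(-20\right) \frac{5}{3} \cdot 34 = \left(- \frac{100}{3}\right) 34 = - \frac{3400}{3}$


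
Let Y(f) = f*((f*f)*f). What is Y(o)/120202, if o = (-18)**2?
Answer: 5509980288/60101 ≈ 91679.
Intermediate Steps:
o = 324
Y(f) = f**4 (Y(f) = f*(f**2*f) = f*f**3 = f**4)
Y(o)/120202 = 324**4/120202 = 11019960576*(1/120202) = 5509980288/60101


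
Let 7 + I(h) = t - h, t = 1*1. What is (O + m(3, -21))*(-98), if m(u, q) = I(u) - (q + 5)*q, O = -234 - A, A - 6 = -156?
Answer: 42042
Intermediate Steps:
A = -150 (A = 6 - 156 = -150)
t = 1
O = -84 (O = -234 - 1*(-150) = -234 + 150 = -84)
I(h) = -6 - h (I(h) = -7 + (1 - h) = -6 - h)
m(u, q) = -6 - u - q*(5 + q) (m(u, q) = (-6 - u) - (q + 5)*q = (-6 - u) - (5 + q)*q = (-6 - u) - q*(5 + q) = -6 - u - q*(5 + q))
(O + m(3, -21))*(-98) = (-84 + (-6 - 1*3 - 1*(-21)² - 5*(-21)))*(-98) = (-84 + (-6 - 3 - 1*441 + 105))*(-98) = (-84 + (-6 - 3 - 441 + 105))*(-98) = (-84 - 345)*(-98) = -429*(-98) = 42042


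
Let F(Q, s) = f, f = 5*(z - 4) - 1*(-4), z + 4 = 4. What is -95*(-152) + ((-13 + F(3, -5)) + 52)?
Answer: 14463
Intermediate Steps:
z = 0 (z = -4 + 4 = 0)
f = -16 (f = 5*(0 - 4) - 1*(-4) = 5*(-4) + 4 = -20 + 4 = -16)
F(Q, s) = -16
-95*(-152) + ((-13 + F(3, -5)) + 52) = -95*(-152) + ((-13 - 16) + 52) = 14440 + (-29 + 52) = 14440 + 23 = 14463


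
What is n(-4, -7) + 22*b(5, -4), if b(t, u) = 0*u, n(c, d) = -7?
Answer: -7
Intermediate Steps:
b(t, u) = 0
n(-4, -7) + 22*b(5, -4) = -7 + 22*0 = -7 + 0 = -7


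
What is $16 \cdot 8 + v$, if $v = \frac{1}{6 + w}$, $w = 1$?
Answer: $\frac{897}{7} \approx 128.14$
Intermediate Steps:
$v = \frac{1}{7}$ ($v = \frac{1}{6 + 1} = \frac{1}{7} \approx 0.14286$)
$16 \cdot 8 + v = 16 \cdot 8 + \frac{1}{7} = 128 + \frac{1}{7} = \frac{897}{7}$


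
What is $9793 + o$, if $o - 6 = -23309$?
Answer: $-13510$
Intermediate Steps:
$o = -23303$ ($o = 6 - 23309 = -23303$)
$9793 + o = 9793 - 23303 = -13510$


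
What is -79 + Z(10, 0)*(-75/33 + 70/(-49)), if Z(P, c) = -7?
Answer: -584/11 ≈ -53.091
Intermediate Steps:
-79 + Z(10, 0)*(-75/33 + 70/(-49)) = -79 - 7*(-75/33 + 70/(-49)) = -79 - 7*(-75*1/33 + 70*(-1/49)) = -79 - 7*(-25/11 - 10/7) = -79 - 7*(-285/77) = -79 + 285/11 = -584/11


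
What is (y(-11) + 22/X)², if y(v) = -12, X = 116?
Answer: 469225/3364 ≈ 139.48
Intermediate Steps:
(y(-11) + 22/X)² = (-12 + 22/116)² = (-12 + 22*(1/116))² = (-12 + 11/58)² = (-685/58)² = 469225/3364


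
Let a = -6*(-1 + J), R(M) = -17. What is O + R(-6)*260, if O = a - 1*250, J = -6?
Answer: -4628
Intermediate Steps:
a = 42 (a = -6*(-1 - 6) = -6*(-7) = 42)
O = -208 (O = 42 - 1*250 = 42 - 250 = -208)
O + R(-6)*260 = -208 - 17*260 = -208 - 4420 = -4628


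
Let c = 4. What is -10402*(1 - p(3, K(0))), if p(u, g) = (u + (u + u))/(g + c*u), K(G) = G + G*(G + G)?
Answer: -5201/2 ≈ -2600.5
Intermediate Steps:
K(G) = G + 2*G² (K(G) = G + G*(2*G) = G + 2*G²)
p(u, g) = 3*u/(g + 4*u) (p(u, g) = (u + (u + u))/(g + 4*u) = (u + 2*u)/(g + 4*u) = (3*u)/(g + 4*u) = 3*u/(g + 4*u))
-10402*(1 - p(3, K(0))) = -10402*(1 - 3*3/(0*(1 + 2*0) + 4*3)) = -10402*(1 - 3*3/(0*(1 + 0) + 12)) = -10402*(1 - 3*3/(0*1 + 12)) = -10402*(1 - 3*3/(0 + 12)) = -10402*(1 - 3*3/12) = -10402*(1 - 1*¾) = -10402*(1 - ¾) = -10402*¼ = -5201/2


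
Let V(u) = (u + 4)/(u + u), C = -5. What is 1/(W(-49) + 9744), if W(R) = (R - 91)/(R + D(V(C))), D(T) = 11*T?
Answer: 479/4668776 ≈ 0.00010260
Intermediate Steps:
V(u) = (4 + u)/(2*u) (V(u) = (4 + u)/((2*u)) = (4 + u)*(1/(2*u)) = (4 + u)/(2*u))
W(R) = (-91 + R)/(11/10 + R) (W(R) = (R - 91)/(R + 11*((½)*(4 - 5)/(-5))) = (-91 + R)/(R + 11*((½)*(-⅕)*(-1))) = (-91 + R)/(R + 11*(⅒)) = (-91 + R)/(R + 11/10) = (-91 + R)/(11/10 + R))
1/(W(-49) + 9744) = 1/(10*(-91 - 49)/(11 + 10*(-49)) + 9744) = 1/(10*(-140)/(11 - 490) + 9744) = 1/(10*(-140)/(-479) + 9744) = 1/(10*(-1/479)*(-140) + 9744) = 1/(1400/479 + 9744) = 1/(4668776/479) = 479/4668776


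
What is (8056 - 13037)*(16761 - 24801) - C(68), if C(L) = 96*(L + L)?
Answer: 40034184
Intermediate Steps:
C(L) = 192*L (C(L) = 96*(2*L) = 192*L)
(8056 - 13037)*(16761 - 24801) - C(68) = (8056 - 13037)*(16761 - 24801) - 192*68 = -4981*(-8040) - 1*13056 = 40047240 - 13056 = 40034184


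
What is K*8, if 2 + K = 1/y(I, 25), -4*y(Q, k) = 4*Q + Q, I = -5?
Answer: -368/25 ≈ -14.720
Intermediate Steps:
y(Q, k) = -5*Q/4 (y(Q, k) = -(4*Q + Q)/4 = -5*Q/4)
K = -46/25 (K = -2 + 1/(-5/4*(-5)) = -2 + 1/(25/4) = -2 + 4/25 = -46/25 ≈ -1.8400)
K*8 = -46/25*8 = -368/25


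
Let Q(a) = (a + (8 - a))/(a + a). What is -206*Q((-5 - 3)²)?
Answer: -103/8 ≈ -12.875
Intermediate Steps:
Q(a) = 4/a (Q(a) = 8/((2*a)) = 8*(1/(2*a)) = 4/a)
-206*Q((-5 - 3)²) = -824/((-5 - 3)²) = -824/((-8)²) = -824/64 = -206*1/16 = -103/8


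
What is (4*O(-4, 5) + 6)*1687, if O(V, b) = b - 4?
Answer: 16870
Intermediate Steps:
O(V, b) = -4 + b
(4*O(-4, 5) + 6)*1687 = (4*(-4 + 5) + 6)*1687 = (4*1 + 6)*1687 = (4 + 6)*1687 = 10*1687 = 16870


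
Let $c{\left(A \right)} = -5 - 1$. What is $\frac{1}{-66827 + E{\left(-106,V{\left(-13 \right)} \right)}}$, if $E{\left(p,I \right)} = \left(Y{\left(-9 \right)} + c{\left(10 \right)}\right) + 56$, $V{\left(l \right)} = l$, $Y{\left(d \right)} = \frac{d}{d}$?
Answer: $- \frac{1}{66776} \approx -1.4975 \cdot 10^{-5}$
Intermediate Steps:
$Y{\left(d \right)} = 1$
$c{\left(A \right)} = -6$
$E{\left(p,I \right)} = 51$ ($E{\left(p,I \right)} = \left(1 - 6\right) + 56 = -5 + 56 = 51$)
$\frac{1}{-66827 + E{\left(-106,V{\left(-13 \right)} \right)}} = \frac{1}{-66827 + 51} = \frac{1}{-66776} = - \frac{1}{66776}$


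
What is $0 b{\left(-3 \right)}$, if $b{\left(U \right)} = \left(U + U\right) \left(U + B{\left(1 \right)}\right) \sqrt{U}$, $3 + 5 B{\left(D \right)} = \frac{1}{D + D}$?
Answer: $0$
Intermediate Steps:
$B{\left(D \right)} = - \frac{3}{5} + \frac{1}{10 D}$ ($B{\left(D \right)} = - \frac{3}{5} + \frac{1}{5 \left(D + D\right)} = - \frac{3}{5} + \frac{1}{5 \cdot 2 D} = - \frac{3}{5} + \frac{\frac{1}{2} \frac{1}{D}}{5} = - \frac{3}{5} + \frac{1}{10 D}$)
$b{\left(U \right)} = 2 U^{\frac{3}{2}} \left(- \frac{1}{2} + U\right)$ ($b{\left(U \right)} = \left(U + U\right) \left(U + \frac{1 - 6}{10 \cdot 1}\right) \sqrt{U} = 2 U \left(U + \frac{1}{10} \cdot 1 \left(1 - 6\right)\right) \sqrt{U} = 2 U \left(U + \frac{1}{10} \cdot 1 \left(-5\right)\right) \sqrt{U} = 2 U \left(U - \frac{1}{2}\right) \sqrt{U} = 2 U \left(- \frac{1}{2} + U\right) \sqrt{U} = 2 U^{\frac{3}{2}} \left(- \frac{1}{2} + U\right)$)
$0 b{\left(-3 \right)} = 0 \left(-3\right)^{\frac{3}{2}} \left(-1 + 2 \left(-3\right)\right) = 0 - 3 i \sqrt{3} \left(-1 - 6\right) = 0 - 3 i \sqrt{3} \left(-7\right) = 0 \cdot 21 i \sqrt{3} = 0$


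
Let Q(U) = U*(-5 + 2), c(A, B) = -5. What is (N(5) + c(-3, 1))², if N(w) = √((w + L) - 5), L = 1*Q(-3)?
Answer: 4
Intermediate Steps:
Q(U) = -3*U (Q(U) = U*(-3) = -3*U)
L = 9 (L = 1*(-3*(-3)) = 1*9 = 9)
N(w) = √(4 + w) (N(w) = √((w + 9) - 5) = √((9 + w) - 5) = √(4 + w))
(N(5) + c(-3, 1))² = (√(4 + 5) - 5)² = (√9 - 5)² = (3 - 5)² = (-2)² = 4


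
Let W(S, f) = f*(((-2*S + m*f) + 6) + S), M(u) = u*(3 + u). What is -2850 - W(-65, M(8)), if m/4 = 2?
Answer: -71050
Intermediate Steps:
m = 8 (m = 4*2 = 8)
W(S, f) = f*(6 - S + 8*f) (W(S, f) = f*(((-2*S + 8*f) + 6) + S) = f*((6 - 2*S + 8*f) + S) = f*(6 - S + 8*f))
-2850 - W(-65, M(8)) = -2850 - 8*(3 + 8)*(6 - 1*(-65) + 8*(8*(3 + 8))) = -2850 - 8*11*(6 + 65 + 8*(8*11)) = -2850 - 88*(6 + 65 + 8*88) = -2850 - 88*(6 + 65 + 704) = -2850 - 88*775 = -2850 - 1*68200 = -2850 - 68200 = -71050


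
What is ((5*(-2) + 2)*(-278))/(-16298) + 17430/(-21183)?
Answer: -55197522/57540089 ≈ -0.95929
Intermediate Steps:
((5*(-2) + 2)*(-278))/(-16298) + 17430/(-21183) = ((-10 + 2)*(-278))*(-1/16298) + 17430*(-1/21183) = -8*(-278)*(-1/16298) - 5810/7061 = 2224*(-1/16298) - 5810/7061 = -1112/8149 - 5810/7061 = -55197522/57540089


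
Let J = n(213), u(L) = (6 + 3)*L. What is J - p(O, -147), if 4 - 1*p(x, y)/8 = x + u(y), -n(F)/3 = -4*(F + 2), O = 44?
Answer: -7684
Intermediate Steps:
u(L) = 9*L
n(F) = 24 + 12*F (n(F) = -(-12)*(F + 2) = -(-12)*(2 + F) = -3*(-8 - 4*F) = 24 + 12*F)
p(x, y) = 32 - 72*y - 8*x (p(x, y) = 32 - 8*(x + 9*y) = 32 + (-72*y - 8*x) = 32 - 72*y - 8*x)
J = 2580 (J = 24 + 12*213 = 24 + 2556 = 2580)
J - p(O, -147) = 2580 - (32 - 72*(-147) - 8*44) = 2580 - (32 + 10584 - 352) = 2580 - 1*10264 = 2580 - 10264 = -7684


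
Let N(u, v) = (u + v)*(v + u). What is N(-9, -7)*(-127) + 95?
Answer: -32417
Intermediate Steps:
N(u, v) = (u + v)² (N(u, v) = (u + v)*(u + v) = (u + v)²)
N(-9, -7)*(-127) + 95 = (-9 - 7)²*(-127) + 95 = (-16)²*(-127) + 95 = 256*(-127) + 95 = -32512 + 95 = -32417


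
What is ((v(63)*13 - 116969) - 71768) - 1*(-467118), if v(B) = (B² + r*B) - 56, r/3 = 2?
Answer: 334164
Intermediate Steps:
r = 6 (r = 3*2 = 6)
v(B) = -56 + B² + 6*B (v(B) = (B² + 6*B) - 56 = -56 + B² + 6*B)
((v(63)*13 - 116969) - 71768) - 1*(-467118) = (((-56 + 63² + 6*63)*13 - 116969) - 71768) - 1*(-467118) = (((-56 + 3969 + 378)*13 - 116969) - 71768) + 467118 = ((4291*13 - 116969) - 71768) + 467118 = ((55783 - 116969) - 71768) + 467118 = (-61186 - 71768) + 467118 = -132954 + 467118 = 334164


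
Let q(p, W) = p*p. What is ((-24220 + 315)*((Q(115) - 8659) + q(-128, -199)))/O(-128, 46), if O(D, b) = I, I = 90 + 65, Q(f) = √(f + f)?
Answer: -36933225/31 - 4781*√230/31 ≈ -1.1937e+6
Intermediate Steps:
q(p, W) = p²
Q(f) = √2*√f (Q(f) = √(2*f) = √2*√f)
I = 155
O(D, b) = 155
((-24220 + 315)*((Q(115) - 8659) + q(-128, -199)))/O(-128, 46) = ((-24220 + 315)*((√2*√115 - 8659) + (-128)²))/155 = -23905*((√230 - 8659) + 16384)*(1/155) = -23905*((-8659 + √230) + 16384)*(1/155) = -23905*(7725 + √230)*(1/155) = (-184666125 - 23905*√230)*(1/155) = -36933225/31 - 4781*√230/31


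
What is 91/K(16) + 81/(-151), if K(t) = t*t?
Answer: -6995/38656 ≈ -0.18096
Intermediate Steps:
K(t) = t²
91/K(16) + 81/(-151) = 91/(16²) + 81/(-151) = 91/256 + 81*(-1/151) = 91*(1/256) - 81/151 = 91/256 - 81/151 = -6995/38656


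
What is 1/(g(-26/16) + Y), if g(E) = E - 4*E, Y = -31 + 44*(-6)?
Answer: -8/2321 ≈ -0.0034468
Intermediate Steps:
Y = -295 (Y = -31 - 264 = -295)
g(E) = -3*E
1/(g(-26/16) + Y) = 1/(-(-78)/16 - 295) = 1/(-3*(-13/8) - 295) = 1/(39/8 - 295) = 1/(-2321/8) = -8/2321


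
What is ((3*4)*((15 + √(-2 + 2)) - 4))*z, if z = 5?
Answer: 660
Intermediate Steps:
((3*4)*((15 + √(-2 + 2)) - 4))*z = ((3*4)*((15 + √(-2 + 2)) - 4))*5 = (12*((15 + √0) - 4))*5 = (12*((15 + 0) - 4))*5 = (12*(15 - 4))*5 = (12*11)*5 = 132*5 = 660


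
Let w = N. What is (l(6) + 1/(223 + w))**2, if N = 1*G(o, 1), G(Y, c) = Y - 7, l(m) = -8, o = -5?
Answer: 2845969/44521 ≈ 63.924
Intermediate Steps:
G(Y, c) = -7 + Y
N = -12 (N = 1*(-7 - 5) = 1*(-12) = -12)
w = -12
(l(6) + 1/(223 + w))**2 = (-8 + 1/(223 - 12))**2 = (-8 + 1/211)**2 = (-1687/211)**2 = 2845969/44521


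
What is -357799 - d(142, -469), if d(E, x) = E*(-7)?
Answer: -356805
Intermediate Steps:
d(E, x) = -7*E
-357799 - d(142, -469) = -357799 - (-7)*142 = -357799 - 1*(-994) = -357799 + 994 = -356805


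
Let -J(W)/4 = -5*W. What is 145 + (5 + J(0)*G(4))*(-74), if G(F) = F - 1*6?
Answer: -225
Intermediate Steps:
J(W) = 20*W (J(W) = -(-20)*W = 20*W)
G(F) = -6 + F (G(F) = F - 6 = -6 + F)
145 + (5 + J(0)*G(4))*(-74) = 145 + (5 + (20*0)*(-6 + 4))*(-74) = 145 + (5 + 0*(-2))*(-74) = 145 + (5 + 0)*(-74) = 145 + 5*(-74) = 145 - 370 = -225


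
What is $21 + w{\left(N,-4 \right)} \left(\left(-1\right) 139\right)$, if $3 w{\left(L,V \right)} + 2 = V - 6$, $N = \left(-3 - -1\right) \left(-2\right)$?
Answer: $577$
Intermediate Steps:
$N = 4$ ($N = \left(-3 + \left(-3 + 4\right)\right) \left(-2\right) = \left(-3 + 1\right) \left(-2\right) = \left(-2\right) \left(-2\right) = 4$)
$w{\left(L,V \right)} = - \frac{8}{3} + \frac{V}{3}$ ($w{\left(L,V \right)} = - \frac{2}{3} + \frac{V - 6}{3} = - \frac{2}{3} + \frac{-6 + V}{3} = - \frac{2}{3} + \left(-2 + \frac{V}{3}\right) = - \frac{8}{3} + \frac{V}{3}$)
$21 + w{\left(N,-4 \right)} \left(\left(-1\right) 139\right) = 21 + \left(- \frac{8}{3} + \frac{1}{3} \left(-4\right)\right) \left(\left(-1\right) 139\right) = 21 + \left(- \frac{8}{3} - \frac{4}{3}\right) \left(-139\right) = 21 - -556 = 21 + 556 = 577$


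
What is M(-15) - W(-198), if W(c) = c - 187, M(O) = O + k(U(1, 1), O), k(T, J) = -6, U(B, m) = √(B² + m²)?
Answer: 364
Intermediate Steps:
M(O) = -6 + O (M(O) = O - 6 = -6 + O)
W(c) = -187 + c
M(-15) - W(-198) = (-6 - 15) - (-187 - 198) = -21 - 1*(-385) = -21 + 385 = 364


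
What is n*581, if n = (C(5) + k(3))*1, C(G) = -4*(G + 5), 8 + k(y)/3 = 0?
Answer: -37184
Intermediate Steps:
k(y) = -24 (k(y) = -24 + 3*0 = -24 + 0 = -24)
C(G) = -20 - 4*G (C(G) = -4*(5 + G) = -20 - 4*G)
n = -64 (n = ((-20 - 4*5) - 24)*1 = ((-20 - 20) - 24)*1 = (-40 - 24)*1 = -64*1 = -64)
n*581 = -64*581 = -37184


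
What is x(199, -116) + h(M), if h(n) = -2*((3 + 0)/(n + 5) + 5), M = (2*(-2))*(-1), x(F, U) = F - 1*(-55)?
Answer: 730/3 ≈ 243.33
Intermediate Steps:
x(F, U) = 55 + F (x(F, U) = F + 55 = 55 + F)
M = 4 (M = -4*(-1) = 4)
h(n) = -10 - 6/(5 + n) (h(n) = -2*(3/(5 + n) + 5) = -2*(5 + 3/(5 + n)) = -10 - 6/(5 + n))
x(199, -116) + h(M) = (55 + 199) + 2*(-28 - 5*4)/(5 + 4) = 254 + 2*(-28 - 20)/9 = 254 + 2*(⅑)*(-48) = 254 - 32/3 = 730/3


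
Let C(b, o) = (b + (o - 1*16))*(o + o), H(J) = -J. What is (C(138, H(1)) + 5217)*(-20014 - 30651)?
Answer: -252058375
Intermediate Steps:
C(b, o) = 2*o*(-16 + b + o) (C(b, o) = (b + (o - 16))*(2*o) = (b + (-16 + o))*(2*o) = (-16 + b + o)*(2*o) = 2*o*(-16 + b + o))
(C(138, H(1)) + 5217)*(-20014 - 30651) = (2*(-1*1)*(-16 + 138 - 1*1) + 5217)*(-20014 - 30651) = (2*(-1)*(-16 + 138 - 1) + 5217)*(-50665) = (2*(-1)*121 + 5217)*(-50665) = (-242 + 5217)*(-50665) = 4975*(-50665) = -252058375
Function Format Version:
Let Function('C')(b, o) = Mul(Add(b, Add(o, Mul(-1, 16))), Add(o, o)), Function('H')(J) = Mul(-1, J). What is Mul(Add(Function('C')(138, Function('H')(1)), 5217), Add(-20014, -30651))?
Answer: -252058375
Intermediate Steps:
Function('C')(b, o) = Mul(2, o, Add(-16, b, o)) (Function('C')(b, o) = Mul(Add(b, Add(o, -16)), Mul(2, o)) = Mul(Add(b, Add(-16, o)), Mul(2, o)) = Mul(Add(-16, b, o), Mul(2, o)) = Mul(2, o, Add(-16, b, o)))
Mul(Add(Function('C')(138, Function('H')(1)), 5217), Add(-20014, -30651)) = Mul(Add(Mul(2, Mul(-1, 1), Add(-16, 138, Mul(-1, 1))), 5217), Add(-20014, -30651)) = Mul(Add(Mul(2, -1, Add(-16, 138, -1)), 5217), -50665) = Mul(Add(Mul(2, -1, 121), 5217), -50665) = Mul(Add(-242, 5217), -50665) = Mul(4975, -50665) = -252058375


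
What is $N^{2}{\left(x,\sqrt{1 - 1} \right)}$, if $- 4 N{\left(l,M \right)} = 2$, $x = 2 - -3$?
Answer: $\frac{1}{4} \approx 0.25$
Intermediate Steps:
$x = 5$ ($x = 2 + 3 = 5$)
$N{\left(l,M \right)} = - \frac{1}{2}$ ($N{\left(l,M \right)} = \left(- \frac{1}{4}\right) 2 = - \frac{1}{2}$)
$N^{2}{\left(x,\sqrt{1 - 1} \right)} = \left(- \frac{1}{2}\right)^{2} = \frac{1}{4}$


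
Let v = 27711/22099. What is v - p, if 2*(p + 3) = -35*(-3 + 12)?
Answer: 7149201/44198 ≈ 161.75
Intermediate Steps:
v = 27711/22099 (v = 27711*(1/22099) = 27711/22099 ≈ 1.2539)
p = -321/2 (p = -3 + (-35*(-3 + 12))/2 = -3 + (-35*9)/2 = -3 + (1/2)*(-315) = -3 - 315/2 = -321/2 ≈ -160.50)
v - p = 27711/22099 - 1*(-321/2) = 27711/22099 + 321/2 = 7149201/44198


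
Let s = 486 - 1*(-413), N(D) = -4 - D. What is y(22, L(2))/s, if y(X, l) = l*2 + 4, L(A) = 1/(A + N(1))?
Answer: 10/2697 ≈ 0.0037078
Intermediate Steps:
s = 899 (s = 486 + 413 = 899)
L(A) = 1/(-5 + A) (L(A) = 1/(A + (-4 - 1*1)) = 1/(A + (-4 - 1)) = 1/(A - 5) = 1/(-5 + A))
y(X, l) = 4 + 2*l (y(X, l) = 2*l + 4 = 4 + 2*l)
y(22, L(2))/s = (4 + 2/(-5 + 2))/899 = (4 + 2/(-3))/899 = (4 + 2*(-⅓))/899 = (4 - ⅔)/899 = (1/899)*(10/3) = 10/2697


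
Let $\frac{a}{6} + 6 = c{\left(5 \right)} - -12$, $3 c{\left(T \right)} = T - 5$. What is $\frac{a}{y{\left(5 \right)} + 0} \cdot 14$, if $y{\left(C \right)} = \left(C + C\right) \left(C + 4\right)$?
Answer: $\frac{28}{5} \approx 5.6$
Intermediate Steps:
$c{\left(T \right)} = - \frac{5}{3} + \frac{T}{3}$ ($c{\left(T \right)} = \frac{T - 5}{3} = \frac{-5 + T}{3} = - \frac{5}{3} + \frac{T}{3}$)
$y{\left(C \right)} = 2 C \left(4 + C\right)$
$a = 36$ ($a = -36 + 6 \left(\left(- \frac{5}{3} + \frac{1}{3} \cdot 5\right) - -12\right) = -36 + 6 \left(\left(- \frac{5}{3} + \frac{5}{3}\right) + 12\right) = -36 + 6 \left(0 + 12\right) = -36 + 6 \cdot 12 = -36 + 72 = 36$)
$\frac{a}{y{\left(5 \right)} + 0} \cdot 14 = \frac{1}{2 \cdot 5 \left(4 + 5\right) + 0} \cdot 36 \cdot 14 = \frac{1}{2 \cdot 5 \cdot 9 + 0} \cdot 36 \cdot 14 = \frac{1}{90 + 0} \cdot 36 \cdot 14 = \frac{1}{90} \cdot 36 \cdot 14 = \frac{2}{5} \cdot 14 = \frac{28}{5}$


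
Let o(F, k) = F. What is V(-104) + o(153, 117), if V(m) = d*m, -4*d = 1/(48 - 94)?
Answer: 3506/23 ≈ 152.43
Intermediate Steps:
d = 1/184 (d = -1/(4*(48 - 94)) = -¼/(-46) = -¼*(-1/46) = 1/184 ≈ 0.0054348)
V(m) = m/184
V(-104) + o(153, 117) = (1/184)*(-104) + 153 = -13/23 + 153 = 3506/23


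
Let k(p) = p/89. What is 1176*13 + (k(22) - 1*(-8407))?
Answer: 2108877/89 ≈ 23695.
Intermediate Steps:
k(p) = p/89 (k(p) = p*(1/89) = p/89)
1176*13 + (k(22) - 1*(-8407)) = 1176*13 + ((1/89)*22 - 1*(-8407)) = 15288 + (22/89 + 8407) = 15288 + 748245/89 = 2108877/89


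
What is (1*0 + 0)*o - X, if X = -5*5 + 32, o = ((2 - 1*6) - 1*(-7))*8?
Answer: -7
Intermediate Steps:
o = 24 (o = ((2 - 6) + 7)*8 = (-4 + 7)*8 = 3*8 = 24)
X = 7 (X = -25 + 32 = 7)
(1*0 + 0)*o - X = (1*0 + 0)*24 - 1*7 = (0 + 0)*24 - 7 = 0*24 - 7 = 0 - 7 = -7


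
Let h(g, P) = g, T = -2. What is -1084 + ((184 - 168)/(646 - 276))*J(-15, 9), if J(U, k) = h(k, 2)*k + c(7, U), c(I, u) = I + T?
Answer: -199852/185 ≈ -1080.3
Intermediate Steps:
c(I, u) = -2 + I (c(I, u) = I - 2 = -2 + I)
J(U, k) = 5 + k**2 (J(U, k) = k*k + (-2 + 7) = k**2 + 5 = 5 + k**2)
-1084 + ((184 - 168)/(646 - 276))*J(-15, 9) = -1084 + ((184 - 168)/(646 - 276))*(5 + 9**2) = -1084 + (16/370)*(5 + 81) = -1084 + (16*(1/370))*86 = -1084 + (8/185)*86 = -1084 + 688/185 = -199852/185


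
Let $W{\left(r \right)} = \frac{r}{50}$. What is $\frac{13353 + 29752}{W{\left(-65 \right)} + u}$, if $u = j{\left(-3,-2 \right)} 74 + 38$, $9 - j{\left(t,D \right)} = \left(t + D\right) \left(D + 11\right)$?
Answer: $\frac{431050}{40327} \approx 10.689$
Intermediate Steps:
$j{\left(t,D \right)} = 9 - \left(11 + D\right) \left(D + t\right)$ ($j{\left(t,D \right)} = 9 - \left(t + D\right) \left(D + 11\right) = 9 - \left(D + t\right) \left(11 + D\right) = 9 - \left(11 + D\right) \left(D + t\right)$)
$W{\left(r \right)} = \frac{r}{50}$ ($W{\left(r \right)} = r \frac{1}{50} = \frac{r}{50}$)
$u = 4034$ ($u = \left(9 - \left(-2\right)^{2} - -22 - -33 - \left(-2\right) \left(-3\right)\right) 74 + 38 = \left(9 - 4 + 22 + 33 - 6\right) 74 + 38 = 54 \cdot 74 + 38 = 3996 + 38 = 4034$)
$\frac{13353 + 29752}{W{\left(-65 \right)} + u} = \frac{13353 + 29752}{\frac{1}{50} \left(-65\right) + 4034} = \frac{43105}{- \frac{13}{10} + 4034} = \frac{43105}{\frac{40327}{10}} = 43105 \cdot \frac{10}{40327} = \frac{431050}{40327}$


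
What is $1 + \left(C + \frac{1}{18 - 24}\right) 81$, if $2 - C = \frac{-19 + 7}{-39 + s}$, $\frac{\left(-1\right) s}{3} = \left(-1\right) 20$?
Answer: $\frac{2741}{14} \approx 195.79$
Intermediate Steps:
$s = 60$ ($s = - 3 \left(\left(-1\right) 20\right) = \left(-3\right) \left(-20\right) = 60$)
$C = \frac{18}{7}$ ($C = 2 - \frac{-19 + 7}{-39 + 60} = 2 - - \frac{12}{21} = 2 - \left(-12\right) \frac{1}{21} = 2 - - \frac{4}{7} = 2 + \frac{4}{7} = \frac{18}{7} \approx 2.5714$)
$1 + \left(C + \frac{1}{18 - 24}\right) 81 = 1 + \left(\frac{18}{7} + \frac{1}{18 - 24}\right) 81 = 1 + \left(\frac{18}{7} + \frac{1}{-6}\right) 81 = 1 + \left(\frac{18}{7} - \frac{1}{6}\right) 81 = 1 + \frac{101}{42} \cdot 81 = 1 + \frac{2727}{14} = \frac{2741}{14}$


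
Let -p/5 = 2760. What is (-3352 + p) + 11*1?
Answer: -17141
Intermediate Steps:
p = -13800 (p = -5*2760 = -13800)
(-3352 + p) + 11*1 = (-3352 - 13800) + 11*1 = -17152 + 11 = -17141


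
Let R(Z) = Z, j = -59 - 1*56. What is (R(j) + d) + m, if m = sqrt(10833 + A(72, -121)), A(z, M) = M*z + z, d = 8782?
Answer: 8667 + sqrt(2193) ≈ 8713.8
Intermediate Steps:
j = -115 (j = -59 - 56 = -115)
A(z, M) = z + M*z
m = sqrt(2193) (m = sqrt(10833 + 72*(1 - 121)) = sqrt(10833 + 72*(-120)) = sqrt(10833 - 8640) = sqrt(2193) ≈ 46.829)
(R(j) + d) + m = (-115 + 8782) + sqrt(2193) = 8667 + sqrt(2193)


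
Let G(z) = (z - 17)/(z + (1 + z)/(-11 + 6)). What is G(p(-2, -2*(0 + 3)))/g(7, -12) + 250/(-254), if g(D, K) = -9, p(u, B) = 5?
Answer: -4585/7239 ≈ -0.63338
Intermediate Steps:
G(z) = (-17 + z)/(-⅕ + 4*z/5) (G(z) = (-17 + z)/(z + (1 + z)/(-5)) = (-17 + z)/(z + (1 + z)*(-⅕)) = (-17 + z)/(z + (-⅕ - z/5)) = (-17 + z)/(-⅕ + 4*z/5))
G(p(-2, -2*(0 + 3)))/g(7, -12) + 250/(-254) = (5*(-17 + 5)/(-1 + 4*5))/(-9) + 250/(-254) = (5*(-12)/(-1 + 20))*(-⅑) + 250*(-1/254) = (5*(-12)/19)*(-⅑) - 125/127 = (5*(1/19)*(-12))*(-⅑) - 125/127 = -60/19*(-⅑) - 125/127 = 20/57 - 125/127 = -4585/7239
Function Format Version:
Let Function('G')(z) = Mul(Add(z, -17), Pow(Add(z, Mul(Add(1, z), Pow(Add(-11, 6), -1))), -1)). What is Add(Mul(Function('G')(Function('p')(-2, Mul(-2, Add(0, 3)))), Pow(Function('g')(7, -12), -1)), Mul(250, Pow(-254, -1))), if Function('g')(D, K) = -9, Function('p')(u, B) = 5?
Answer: Rational(-4585, 7239) ≈ -0.63338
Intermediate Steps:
Function('G')(z) = Mul(Pow(Add(Rational(-1, 5), Mul(Rational(4, 5), z)), -1), Add(-17, z)) (Function('G')(z) = Mul(Add(-17, z), Pow(Add(z, Mul(Add(1, z), Pow(-5, -1))), -1)) = Mul(Add(-17, z), Pow(Add(z, Mul(Add(1, z), Rational(-1, 5))), -1)) = Mul(Add(-17, z), Pow(Add(z, Add(Rational(-1, 5), Mul(Rational(-1, 5), z))), -1)) = Mul(Add(-17, z), Pow(Add(Rational(-1, 5), Mul(Rational(4, 5), z)), -1)) = Mul(Pow(Add(Rational(-1, 5), Mul(Rational(4, 5), z)), -1), Add(-17, z)))
Add(Mul(Function('G')(Function('p')(-2, Mul(-2, Add(0, 3)))), Pow(Function('g')(7, -12), -1)), Mul(250, Pow(-254, -1))) = Add(Mul(Mul(5, Pow(Add(-1, Mul(4, 5)), -1), Add(-17, 5)), Pow(-9, -1)), Mul(250, Pow(-254, -1))) = Add(Mul(Mul(5, Pow(Add(-1, 20), -1), -12), Rational(-1, 9)), Mul(250, Rational(-1, 254))) = Add(Mul(Mul(5, Pow(19, -1), -12), Rational(-1, 9)), Rational(-125, 127)) = Add(Mul(Mul(5, Rational(1, 19), -12), Rational(-1, 9)), Rational(-125, 127)) = Add(Mul(Rational(-60, 19), Rational(-1, 9)), Rational(-125, 127)) = Add(Rational(20, 57), Rational(-125, 127)) = Rational(-4585, 7239)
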